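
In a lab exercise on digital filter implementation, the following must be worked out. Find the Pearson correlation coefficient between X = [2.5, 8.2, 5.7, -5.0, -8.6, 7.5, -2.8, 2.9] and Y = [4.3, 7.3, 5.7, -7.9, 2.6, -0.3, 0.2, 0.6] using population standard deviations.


Pearson correlation coefficient (population):
r = cov(X,Y) / (std(X) * std(Y))
Mean X = 1.3, Mean Y = 1.5625
Cov(X,Y) = 12.865
Std(X) = 5.743692, Std(Y) = 4.393159
r = 0.5098

0.5098


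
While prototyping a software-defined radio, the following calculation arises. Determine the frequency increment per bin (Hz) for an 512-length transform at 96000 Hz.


DFT frequency resolution:
df = fs / N
   = 96000 / 512
   = 187.5 Hz

187.5 Hz


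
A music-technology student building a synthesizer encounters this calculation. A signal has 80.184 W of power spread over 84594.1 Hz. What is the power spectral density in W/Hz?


Power spectral density:
PSD = P / BW
    = 80.184 / 84594.1
    = 0.00094787 W/Hz

0.00094787 W/Hz


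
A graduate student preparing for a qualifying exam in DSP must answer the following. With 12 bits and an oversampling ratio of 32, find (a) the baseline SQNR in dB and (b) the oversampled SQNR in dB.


Step 1 — baseline SQNR at Nyquist:
SQNR_base = 6.02*N + 1.76
          = 6.02*12 + 1.76
          = 74.0 dB

Step 2 — oversampling processing gain:
G = 10*log10(OSR) = 10*log10(32) = 15.05 dB

Step 3 — total:
SQNR_total = 74.0 + 15.05 = 89.05 dB

Base SQNR = 74.0 dB; oversampled SQNR = 89.05 dB


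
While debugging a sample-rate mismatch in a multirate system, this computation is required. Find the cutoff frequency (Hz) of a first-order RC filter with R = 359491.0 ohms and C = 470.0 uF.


Cutoff frequency of a first-order RC filter:
fc = 1 / (2 * pi * R * C)
C = 470.0 uF = 0.00047 F
fc = 1 / (2 * pi * 359491.0 * 0.00047)
   = 1 / 1061.6118275537
   = 0.000942 Hz

0.000942 Hz


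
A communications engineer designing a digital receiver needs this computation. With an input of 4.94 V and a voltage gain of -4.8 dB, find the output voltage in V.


Output voltage from dB gain:
V_out = V_in * 10^(gain_dB / 20)
      = 4.94 * 10^(-4.8 / 20)
      = 4.94 * 0.57544
      = 2.8427 V

2.8427 V


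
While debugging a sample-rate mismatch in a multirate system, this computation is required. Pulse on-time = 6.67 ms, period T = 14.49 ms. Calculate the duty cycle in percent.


Duty cycle as a percentage:
DC = (t_on / T) * 100
   = (6.67 / 14.49) * 100
   = 0.460317 * 100
   = 46.03 %

46.03 %


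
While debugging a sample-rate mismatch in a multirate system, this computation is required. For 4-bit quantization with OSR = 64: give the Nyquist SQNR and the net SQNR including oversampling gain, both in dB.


Step 1 — baseline SQNR at Nyquist:
SQNR_base = 6.02*N + 1.76
          = 6.02*4 + 1.76
          = 25.84 dB

Step 2 — oversampling processing gain:
G = 10*log10(OSR) = 10*log10(64) = 18.06 dB

Step 3 — total:
SQNR_total = 25.84 + 18.06 = 43.9 dB

Base SQNR = 25.84 dB; oversampled SQNR = 43.9 dB


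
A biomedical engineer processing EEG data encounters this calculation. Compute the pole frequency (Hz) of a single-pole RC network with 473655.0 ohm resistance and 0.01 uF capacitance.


Cutoff frequency of a first-order RC filter:
fc = 1 / (2 * pi * R * C)
C = 0.01 uF = 1e-08 F
fc = 1 / (2 * pi * 473655.0 * 1e-08)
   = 1 / 0.029760621366721
   = 33.601449 Hz

33.601449 Hz


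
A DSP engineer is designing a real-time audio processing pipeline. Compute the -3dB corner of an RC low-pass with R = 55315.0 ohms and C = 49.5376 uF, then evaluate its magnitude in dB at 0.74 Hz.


Step 1 — cutoff frequency:
fc = 1 / (2*pi*R*C)
C = 49.5376 uF = 4.95376e-05 F
fc = 1 / (2*pi*55315.0*4.95376e-05)
   = 0.0580821 Hz

Step 2 — magnitude at f = 0.74 Hz:
|H(f)| = 1 / sqrt(1 + (f/fc)^2)
f/fc = 0.74 / 0.0580821 = 12.740586
|H| = 1 / sqrt(1 + 162.322532) = 0.0782487
|H|_dB = 20*log10(0.0782487) = -22.13 dB

fc = 0.0580821 Hz; |H(0.74 Hz)| = -22.13 dB


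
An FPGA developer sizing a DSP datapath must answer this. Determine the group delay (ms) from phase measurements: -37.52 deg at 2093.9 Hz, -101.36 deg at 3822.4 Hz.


Group delay from phase difference:
tau = -d(phi)/d(omega)
d(phi) = -63.84 deg = -1.114218 rad
d(omega) = 2*pi*(3822.4 - 2093.9) = 10860.4858 rad/s
tau = -(-1.114218) / 10860.4858
    = 0.1026 ms

0.1026 ms


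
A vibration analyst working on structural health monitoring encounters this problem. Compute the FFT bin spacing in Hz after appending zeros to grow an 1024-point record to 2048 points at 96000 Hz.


Frequency resolution after zero-padding:
N_padded = 1024 * 2 = 2048
df = fs / N_padded
   = 96000 / 2048
   = 46.875 Hz

46.875 Hz


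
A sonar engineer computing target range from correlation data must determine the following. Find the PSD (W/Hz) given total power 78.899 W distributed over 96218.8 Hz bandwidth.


Power spectral density:
PSD = P / BW
    = 78.899 / 96218.8
    = 0.00082 W/Hz

0.00082 W/Hz


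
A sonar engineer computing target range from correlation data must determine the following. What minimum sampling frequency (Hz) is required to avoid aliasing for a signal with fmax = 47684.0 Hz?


The Nyquist rate is twice the maximum frequency component.
fs_min = 2 * fmax
      = 2 * 47684.0
      = 95368.0 Hz

95368.0


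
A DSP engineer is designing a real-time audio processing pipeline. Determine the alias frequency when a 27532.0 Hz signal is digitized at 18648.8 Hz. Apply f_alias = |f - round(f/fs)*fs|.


Compute the nearest integer multiple of fs to the signal:
n = round(27532.0 / 18648.8) = 1
f_alias = |27532.0 - 1 * 18648.8|
        = |27532.0 - 18648.8|
        = 8883.2 Hz

8883.2


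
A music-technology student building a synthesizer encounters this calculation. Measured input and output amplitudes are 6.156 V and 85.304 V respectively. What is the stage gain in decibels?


Voltage gain in dB:
G = 20 * log10(Vout / Vin)
  = 20 * log10(85.304 / 6.156)
  = 20 * log10(13.85705)
  = 20 * 1.141671
  = 22.83 dB

22.83 dB


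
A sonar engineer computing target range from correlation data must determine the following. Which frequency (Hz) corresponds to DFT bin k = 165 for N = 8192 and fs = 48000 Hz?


Frequency of DFT bin k:
f_k = k * fs / N
    = 165 * 48000 / 8192
    = 7920000 / 8192
    = 966.797 Hz

966.797 Hz


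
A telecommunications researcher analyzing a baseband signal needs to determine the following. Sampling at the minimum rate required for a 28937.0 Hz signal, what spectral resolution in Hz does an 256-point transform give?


Step 1 — Nyquist sampling rate:
fs = 2 * fmax = 2 * 28937.0 = 57874.0 Hz

Step 2 — DFT bin spacing:
df = fs / N = 57874.0 / 256 = 226.0703 Hz

226.0703 Hz


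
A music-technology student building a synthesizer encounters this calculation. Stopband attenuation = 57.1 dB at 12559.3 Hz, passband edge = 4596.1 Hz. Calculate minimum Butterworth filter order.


Butterworth filter order formula:
n = log10(10^(A/10) - 1) / (2 * log10(f_stop/f_pass))
10^(57.1/10) - 1 = 512860.384
f_stop/f_pass = 12559.3 / 4596.1 = 2.7326
n = 6.5395 -> ceil = 7

7


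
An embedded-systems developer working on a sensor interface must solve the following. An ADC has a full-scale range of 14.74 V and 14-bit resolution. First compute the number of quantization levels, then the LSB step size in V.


Step 1 — number of quantization levels:
L = 2^N = 2^14 = 16384

Step 2 — LSB step size:
delta = Vfs / L
      = 14.74 / 16384
      = 0.00089966 V

Levels = 16384; step size = 0.00089966 V


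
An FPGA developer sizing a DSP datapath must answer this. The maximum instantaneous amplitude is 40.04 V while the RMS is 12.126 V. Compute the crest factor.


Crest factor is the ratio of peak to RMS:
CF = V_peak / V_rms
   = 40.04 / 12.126
   = 3.302

3.302


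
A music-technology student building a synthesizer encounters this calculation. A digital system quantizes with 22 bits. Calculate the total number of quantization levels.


Number of quantization levels = 2^N
= 2^22
= 4194304

4194304


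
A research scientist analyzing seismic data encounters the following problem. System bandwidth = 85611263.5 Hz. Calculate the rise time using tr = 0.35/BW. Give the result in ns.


Rise time from bandwidth relationship:
tr = 0.35 / BW
   = 0.35 / 85611263.5
   = 4.088247103e-09 s
   = 4.0882 ns

4.0882 ns


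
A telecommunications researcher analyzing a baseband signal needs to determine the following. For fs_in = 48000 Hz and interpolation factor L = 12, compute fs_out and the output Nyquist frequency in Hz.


Step 1 — output sample rate after interpolation by L:
fs_out = L * fs_in = 12 * 48000 = 576000 Hz

Step 2 — Nyquist frequency of the output stream:
f_Nyq = fs_out / 2 = 576000 / 2 = 288000.0 Hz

fs_out = 576000 Hz; f_Nyquist = 288000.0 Hz


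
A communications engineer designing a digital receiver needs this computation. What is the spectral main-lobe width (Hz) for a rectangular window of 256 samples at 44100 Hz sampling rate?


Main lobe width for a rectangular window:
Width = 2 * fs / N
      = 2 * 44100 / 256
      = 88200 / 256
      = 344.531 Hz

344.531 Hz


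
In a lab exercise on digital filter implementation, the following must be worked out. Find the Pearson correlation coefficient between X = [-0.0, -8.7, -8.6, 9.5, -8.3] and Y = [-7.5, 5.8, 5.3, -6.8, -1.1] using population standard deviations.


Pearson correlation coefficient (population):
r = cov(X,Y) / (std(X) * std(Y))
Mean X = -3.22, Mean Y = -0.86
Cov(X,Y) = -33.0712
Std(X) = 7.168654, Std(Y) = 5.68739
r = -0.8111

-0.8111


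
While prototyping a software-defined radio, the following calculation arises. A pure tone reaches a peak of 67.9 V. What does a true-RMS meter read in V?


RMS voltage for a sinusoidal waveform:
V_rms = V_peak / sqrt(2)
      = 67.9 / 1.414214
      = 48.013 V

48.013 V


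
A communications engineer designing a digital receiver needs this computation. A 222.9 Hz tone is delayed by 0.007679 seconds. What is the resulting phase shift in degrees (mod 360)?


Phase shift from frequency and time delay:
phi = 360 * f * t_delay
    = 360 * 222.9 * 0.007679
    = 616.19 degrees
    mod 360 = 256.19 degrees

256.19 degrees


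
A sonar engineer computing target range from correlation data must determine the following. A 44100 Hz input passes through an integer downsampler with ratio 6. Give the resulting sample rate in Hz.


Decimation reduces the sample rate:
fs_out = fs_in / M
       = 44100 / 6
       = 7350.0 Hz

7350.0 Hz


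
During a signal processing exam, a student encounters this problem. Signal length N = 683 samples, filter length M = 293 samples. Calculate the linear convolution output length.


Linear convolution output length:
L = N + M - 1
  = 683 + 293 - 1
  = 975 samples

975


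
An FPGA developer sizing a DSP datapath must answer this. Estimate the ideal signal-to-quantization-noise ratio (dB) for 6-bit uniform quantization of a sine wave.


Theoretical SNR for a full-scale sinusoid:
SNR = 6.02 * N + 1.76
    = 6.02 * 6 + 1.76
    = 36.12 + 1.76
    = 37.88 dB

37.88 dB


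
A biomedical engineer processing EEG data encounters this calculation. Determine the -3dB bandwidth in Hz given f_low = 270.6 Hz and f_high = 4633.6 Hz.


Bandwidth is the difference of -3dB frequencies:
BW = f_high - f_low
   = 4633.6 - 270.6
   = 4363.0 Hz

4363.0 Hz


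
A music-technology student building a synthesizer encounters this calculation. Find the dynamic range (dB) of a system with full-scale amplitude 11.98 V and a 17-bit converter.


Dynamic range from full-scale to LSB:
V_min = V_max / 2^bits = 11.98 / 2^17
DR = 20 * log10(V_max / V_min)
   = 20 * log10(2^17)
   = 20 * 17 * log10(2)
   = 102.35 dB

102.35 dB


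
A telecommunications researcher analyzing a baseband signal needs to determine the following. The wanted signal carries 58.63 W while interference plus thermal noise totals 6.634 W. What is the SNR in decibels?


SNR in decibels:
SNR = 10 * log10(Ps / Pn)
    = 10 * log10(58.63 / 6.634)
    = 10 * log10(8.8378)
    = 10 * 0.9463
    = 9.46 dB

9.46 dB


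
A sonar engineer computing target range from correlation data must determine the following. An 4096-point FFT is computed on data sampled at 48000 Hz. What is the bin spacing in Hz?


DFT frequency resolution:
df = fs / N
   = 48000 / 4096
   = 11.7188 Hz

11.7188 Hz


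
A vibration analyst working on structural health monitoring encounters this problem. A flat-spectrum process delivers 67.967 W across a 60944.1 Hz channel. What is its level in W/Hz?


Power spectral density:
PSD = P / BW
    = 67.967 / 60944.1
    = 0.00111524 W/Hz

0.00111524 W/Hz


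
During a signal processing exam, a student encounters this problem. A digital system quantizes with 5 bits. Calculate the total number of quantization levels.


Number of quantization levels = 2^N
= 2^5
= 32

32


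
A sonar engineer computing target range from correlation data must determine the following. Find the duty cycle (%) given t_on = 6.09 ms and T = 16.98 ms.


Duty cycle as a percentage:
DC = (t_on / T) * 100
   = (6.09 / 16.98) * 100
   = 0.358657 * 100
   = 35.87 %

35.87 %


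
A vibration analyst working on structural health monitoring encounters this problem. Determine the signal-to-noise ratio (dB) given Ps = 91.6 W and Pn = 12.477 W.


SNR in decibels:
SNR = 10 * log10(Ps / Pn)
    = 10 * log10(91.6 / 12.477)
    = 10 * log10(7.3415)
    = 10 * 0.8658
    = 8.66 dB

8.66 dB


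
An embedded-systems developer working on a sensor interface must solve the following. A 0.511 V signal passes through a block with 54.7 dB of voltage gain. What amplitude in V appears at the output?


Output voltage from dB gain:
V_out = V_in * 10^(gain_dB / 20)
      = 0.511 * 10^(54.7 / 20)
      = 0.511 * 543.250331
      = 277.6009 V

277.6009 V


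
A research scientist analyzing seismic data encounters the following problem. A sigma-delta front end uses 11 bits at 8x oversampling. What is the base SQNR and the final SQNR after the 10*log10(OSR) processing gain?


Step 1 — baseline SQNR at Nyquist:
SQNR_base = 6.02*N + 1.76
          = 6.02*11 + 1.76
          = 67.98 dB

Step 2 — oversampling processing gain:
G = 10*log10(OSR) = 10*log10(8) = 9.03 dB

Step 3 — total:
SQNR_total = 67.98 + 9.03 = 77.01 dB

Base SQNR = 67.98 dB; oversampled SQNR = 77.01 dB


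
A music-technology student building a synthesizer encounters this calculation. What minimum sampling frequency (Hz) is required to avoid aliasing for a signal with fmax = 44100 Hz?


The Nyquist rate is twice the maximum frequency component.
fs_min = 2 * fmax
      = 2 * 44100
      = 88200 Hz

88200


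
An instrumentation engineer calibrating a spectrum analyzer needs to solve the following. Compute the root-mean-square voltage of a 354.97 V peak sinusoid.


RMS voltage for a sinusoidal waveform:
V_rms = V_peak / sqrt(2)
      = 354.97 / 1.414214
      = 251.002 V

251.002 V


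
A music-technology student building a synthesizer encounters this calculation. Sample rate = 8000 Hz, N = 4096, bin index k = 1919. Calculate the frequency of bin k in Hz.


Frequency of DFT bin k:
f_k = k * fs / N
    = 1919 * 8000 / 4096
    = 15352000 / 4096
    = 3748.047 Hz

3748.047 Hz


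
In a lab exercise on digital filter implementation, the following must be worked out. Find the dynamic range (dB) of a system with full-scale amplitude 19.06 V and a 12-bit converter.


Dynamic range from full-scale to LSB:
V_min = V_max / 2^bits = 19.06 / 2^12
DR = 20 * log10(V_max / V_min)
   = 20 * log10(2^12)
   = 20 * 12 * log10(2)
   = 72.25 dB

72.25 dB


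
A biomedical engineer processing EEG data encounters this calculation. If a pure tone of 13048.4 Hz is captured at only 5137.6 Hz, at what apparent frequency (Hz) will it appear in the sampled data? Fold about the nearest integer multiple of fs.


Compute the nearest integer multiple of fs to the signal:
n = round(13048.4 / 5137.6) = 3
f_alias = |13048.4 - 3 * 5137.6|
        = |13048.4 - 15412.8|
        = 2364.4 Hz

2364.4


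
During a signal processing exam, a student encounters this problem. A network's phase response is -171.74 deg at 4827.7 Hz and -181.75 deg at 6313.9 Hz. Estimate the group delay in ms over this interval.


Group delay from phase difference:
tau = -d(phi)/d(omega)
d(phi) = -10.01 deg = -0.174707 rad
d(omega) = 2*pi*(6313.9 - 4827.7) = 9338.07 rad/s
tau = -(-0.174707) / 9338.07
    = 0.0187 ms

0.0187 ms


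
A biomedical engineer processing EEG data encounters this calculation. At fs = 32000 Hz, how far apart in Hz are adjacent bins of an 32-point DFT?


DFT frequency resolution:
df = fs / N
   = 32000 / 32
   = 1000.0 Hz

1000.0 Hz


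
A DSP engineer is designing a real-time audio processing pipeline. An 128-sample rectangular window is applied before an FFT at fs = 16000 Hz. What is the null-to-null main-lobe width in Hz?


Main lobe width for a rectangular window:
Width = 2 * fs / N
      = 2 * 16000 / 128
      = 32000 / 128
      = 250.0 Hz

250.0 Hz


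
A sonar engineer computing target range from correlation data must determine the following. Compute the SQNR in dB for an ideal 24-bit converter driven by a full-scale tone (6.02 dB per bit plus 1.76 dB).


Theoretical SNR for a full-scale sinusoid:
SNR = 6.02 * N + 1.76
    = 6.02 * 24 + 1.76
    = 144.48 + 1.76
    = 146.24 dB

146.24 dB


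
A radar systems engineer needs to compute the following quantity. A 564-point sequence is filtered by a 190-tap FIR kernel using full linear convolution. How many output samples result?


Linear convolution output length:
L = N + M - 1
  = 564 + 190 - 1
  = 753 samples

753


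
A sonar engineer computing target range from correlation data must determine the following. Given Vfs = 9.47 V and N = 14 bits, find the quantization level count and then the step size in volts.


Step 1 — number of quantization levels:
L = 2^N = 2^14 = 16384

Step 2 — LSB step size:
delta = Vfs / L
      = 9.47 / 16384
      = 0.000578 V

Levels = 16384; step size = 0.000578 V


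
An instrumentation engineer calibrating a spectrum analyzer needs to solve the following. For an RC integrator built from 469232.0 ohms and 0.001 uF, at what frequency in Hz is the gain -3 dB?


Cutoff frequency of a first-order RC filter:
fc = 1 / (2 * pi * R * C)
C = 0.001 uF = 1e-09 F
fc = 1 / (2 * pi * 469232.0 * 1e-09)
   = 1 / 0.0029482716080585
   = 339.181776 Hz

339.181776 Hz


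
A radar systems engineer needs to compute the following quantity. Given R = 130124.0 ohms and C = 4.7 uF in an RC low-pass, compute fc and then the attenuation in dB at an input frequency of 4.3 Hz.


Step 1 — cutoff frequency:
fc = 1 / (2*pi*R*C)
C = 4.7 uF = 4.7e-06 F
fc = 1 / (2*pi*130124.0*4.7e-06)
   = 0.260234 Hz

Step 2 — magnitude at f = 4.3 Hz:
|H(f)| = 1 / sqrt(1 + (f/fc)^2)
f/fc = 4.3 / 0.260234 = 16.52359
|H| = 1 / sqrt(1 + 273.029026) = 0.060409
|H|_dB = 20*log10(0.060409) = -24.38 dB

fc = 0.260234 Hz; |H(4.3 Hz)| = -24.38 dB


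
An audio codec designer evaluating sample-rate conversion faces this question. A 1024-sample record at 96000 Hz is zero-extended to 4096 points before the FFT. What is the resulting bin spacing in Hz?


Frequency resolution after zero-padding:
N_padded = 1024 * 4 = 4096
df = fs / N_padded
   = 96000 / 4096
   = 23.4375 Hz

23.4375 Hz


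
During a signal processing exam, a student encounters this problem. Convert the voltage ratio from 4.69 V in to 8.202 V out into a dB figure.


Voltage gain in dB:
G = 20 * log10(Vout / Vin)
  = 20 * log10(8.202 / 4.69)
  = 20 * log10(1.748827)
  = 20 * 0.242747
  = 4.85 dB

4.85 dB


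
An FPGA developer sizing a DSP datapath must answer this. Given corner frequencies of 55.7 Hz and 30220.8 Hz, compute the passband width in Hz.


Bandwidth is the difference of -3dB frequencies:
BW = f_high - f_low
   = 30220.8 - 55.7
   = 30165.1 Hz

30165.1 Hz


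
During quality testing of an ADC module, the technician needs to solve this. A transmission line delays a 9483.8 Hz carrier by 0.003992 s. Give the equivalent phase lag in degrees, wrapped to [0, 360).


Phase shift from frequency and time delay:
phi = 360 * f * t_delay
    = 360 * 9483.8 * 0.003992
    = 13629.36 degrees
    mod 360 = 309.36 degrees

309.36 degrees


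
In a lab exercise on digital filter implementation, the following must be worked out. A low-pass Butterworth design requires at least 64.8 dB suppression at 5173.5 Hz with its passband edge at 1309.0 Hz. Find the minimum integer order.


Butterworth filter order formula:
n = log10(10^(A/10) - 1) / (2 * log10(f_stop/f_pass))
10^(64.8/10) - 1 = 3019950.7204
f_stop/f_pass = 5173.5 / 1309.0 = 3.9523
n = 5.4285 -> ceil = 6

6


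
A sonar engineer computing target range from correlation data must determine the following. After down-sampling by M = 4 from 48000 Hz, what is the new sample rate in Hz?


Decimation reduces the sample rate:
fs_out = fs_in / M
       = 48000 / 4
       = 12000.0 Hz

12000.0 Hz


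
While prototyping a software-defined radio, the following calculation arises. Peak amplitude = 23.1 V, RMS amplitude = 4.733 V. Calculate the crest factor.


Crest factor is the ratio of peak to RMS:
CF = V_peak / V_rms
   = 23.1 / 4.733
   = 4.8806

4.8806


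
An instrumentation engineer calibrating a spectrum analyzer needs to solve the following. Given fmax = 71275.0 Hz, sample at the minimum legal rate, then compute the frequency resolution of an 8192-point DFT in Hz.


Step 1 — Nyquist sampling rate:
fs = 2 * fmax = 2 * 71275.0 = 142550.0 Hz

Step 2 — DFT bin spacing:
df = fs / N = 142550.0 / 8192 = 17.4011 Hz

17.4011 Hz


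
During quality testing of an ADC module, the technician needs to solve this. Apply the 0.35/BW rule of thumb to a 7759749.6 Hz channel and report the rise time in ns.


Rise time from bandwidth relationship:
tr = 0.35 / BW
   = 0.35 / 7759749.6
   = 4.510454822e-08 s
   = 45.1045 ns

45.1045 ns


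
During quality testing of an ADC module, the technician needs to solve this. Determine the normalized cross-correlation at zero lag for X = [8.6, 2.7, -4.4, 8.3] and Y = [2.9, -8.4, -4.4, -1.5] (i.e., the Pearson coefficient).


Pearson correlation coefficient (population):
r = cov(X,Y) / (std(X) * std(Y))
Mean X = 3.8, Mean Y = -2.85
Cov(X,Y) = 13.1225
Std(X) = 5.285357, Std(Y) = 4.125833
r = 0.6018

0.6018


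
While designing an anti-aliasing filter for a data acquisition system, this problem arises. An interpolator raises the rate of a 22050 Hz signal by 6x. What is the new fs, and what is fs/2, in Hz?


Step 1 — output sample rate after interpolation by L:
fs_out = L * fs_in = 6 * 22050 = 132300 Hz

Step 2 — Nyquist frequency of the output stream:
f_Nyq = fs_out / 2 = 132300 / 2 = 66150.0 Hz

fs_out = 132300 Hz; f_Nyquist = 66150.0 Hz


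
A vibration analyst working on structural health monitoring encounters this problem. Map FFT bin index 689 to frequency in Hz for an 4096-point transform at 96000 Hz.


Frequency of DFT bin k:
f_k = k * fs / N
    = 689 * 96000 / 4096
    = 66144000 / 4096
    = 16148.438 Hz

16148.438 Hz


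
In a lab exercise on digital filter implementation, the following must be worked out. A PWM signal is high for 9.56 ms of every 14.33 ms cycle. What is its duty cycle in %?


Duty cycle as a percentage:
DC = (t_on / T) * 100
   = (9.56 / 14.33) * 100
   = 0.667132 * 100
   = 66.71 %

66.71 %


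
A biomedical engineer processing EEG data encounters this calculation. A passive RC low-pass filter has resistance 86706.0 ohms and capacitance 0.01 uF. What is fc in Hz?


Cutoff frequency of a first-order RC filter:
fc = 1 / (2 * pi * R * C)
C = 0.01 uF = 1e-08 F
fc = 1 / (2 * pi * 86706.0 * 1e-08)
   = 1 / 0.0054478986524431
   = 183.557012 Hz

183.557012 Hz


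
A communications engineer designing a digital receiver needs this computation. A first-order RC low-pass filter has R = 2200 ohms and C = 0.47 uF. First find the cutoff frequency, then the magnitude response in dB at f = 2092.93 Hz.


Step 1 — cutoff frequency:
fc = 1 / (2*pi*R*C)
C = 0.47 uF = 4.7e-07 F
fc = 1 / (2*pi*2200*4.7e-07)
   = 153.922 Hz

Step 2 — magnitude at f = 2092.93 Hz:
|H(f)| = 1 / sqrt(1 + (f/fc)^2)
f/fc = 2092.93 / 153.922 = 13.597342
|H| = 1 / sqrt(1 + 184.887709) = 0.0733457
|H|_dB = 20*log10(0.0733457) = -22.69 dB

fc = 153.922 Hz; |H(2092.93 Hz)| = -22.69 dB


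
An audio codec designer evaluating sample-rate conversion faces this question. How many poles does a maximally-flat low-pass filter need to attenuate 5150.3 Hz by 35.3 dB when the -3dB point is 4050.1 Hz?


Butterworth filter order formula:
n = log10(10^(A/10) - 1) / (2 * log10(f_stop/f_pass))
10^(35.3/10) - 1 = 3387.4416
f_stop/f_pass = 5150.3 / 4050.1 = 1.2716
n = 16.9109 -> ceil = 17

17


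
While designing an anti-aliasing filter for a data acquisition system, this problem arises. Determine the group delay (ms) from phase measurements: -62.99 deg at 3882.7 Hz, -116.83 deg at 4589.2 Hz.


Group delay from phase difference:
tau = -d(phi)/d(omega)
d(phi) = -53.84 deg = -0.939685 rad
d(omega) = 2*pi*(4589.2 - 3882.7) = 4439.0704 rad/s
tau = -(-0.939685) / 4439.0704
    = 0.2117 ms

0.2117 ms


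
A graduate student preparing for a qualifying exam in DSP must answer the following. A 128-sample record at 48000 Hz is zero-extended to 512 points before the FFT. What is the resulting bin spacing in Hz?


Frequency resolution after zero-padding:
N_padded = 128 * 4 = 512
df = fs / N_padded
   = 48000 / 512
   = 93.75 Hz

93.75 Hz


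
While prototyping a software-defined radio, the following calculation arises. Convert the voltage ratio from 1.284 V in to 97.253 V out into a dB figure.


Voltage gain in dB:
G = 20 * log10(Vout / Vin)
  = 20 * log10(97.253 / 1.284)
  = 20 * log10(75.742212)
  = 20 * 1.879338
  = 37.59 dB

37.59 dB


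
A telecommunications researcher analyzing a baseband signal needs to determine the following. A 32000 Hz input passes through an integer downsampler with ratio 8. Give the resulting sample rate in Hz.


Decimation reduces the sample rate:
fs_out = fs_in / M
       = 32000 / 8
       = 4000.0 Hz

4000.0 Hz


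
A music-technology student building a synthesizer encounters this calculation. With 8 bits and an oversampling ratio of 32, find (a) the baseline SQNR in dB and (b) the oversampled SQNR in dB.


Step 1 — baseline SQNR at Nyquist:
SQNR_base = 6.02*N + 1.76
          = 6.02*8 + 1.76
          = 49.92 dB

Step 2 — oversampling processing gain:
G = 10*log10(OSR) = 10*log10(32) = 15.05 dB

Step 3 — total:
SQNR_total = 49.92 + 15.05 = 64.97 dB

Base SQNR = 49.92 dB; oversampled SQNR = 64.97 dB


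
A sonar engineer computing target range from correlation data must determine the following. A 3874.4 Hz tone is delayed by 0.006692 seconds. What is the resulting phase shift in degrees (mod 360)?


Phase shift from frequency and time delay:
phi = 360 * f * t_delay
    = 360 * 3874.4 * 0.006692
    = 9333.89 degrees
    mod 360 = 333.89 degrees

333.89 degrees


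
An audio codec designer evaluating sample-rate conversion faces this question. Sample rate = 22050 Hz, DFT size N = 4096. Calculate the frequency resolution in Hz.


DFT frequency resolution:
df = fs / N
   = 22050 / 4096
   = 5.3833 Hz

5.3833 Hz


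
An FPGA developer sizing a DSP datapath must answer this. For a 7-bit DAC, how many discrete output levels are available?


Number of quantization levels = 2^N
= 2^7
= 128

128


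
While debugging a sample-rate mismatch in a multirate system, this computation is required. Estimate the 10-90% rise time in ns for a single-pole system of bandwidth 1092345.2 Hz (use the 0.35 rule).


Rise time from bandwidth relationship:
tr = 0.35 / BW
   = 0.35 / 1092345.2
   = 3.204115329e-07 s
   = 320.4115 ns

320.4115 ns


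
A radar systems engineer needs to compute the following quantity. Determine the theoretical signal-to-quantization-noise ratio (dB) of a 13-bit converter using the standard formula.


Theoretical SNR for a full-scale sinusoid:
SNR = 6.02 * N + 1.76
    = 6.02 * 13 + 1.76
    = 78.26 + 1.76
    = 80.02 dB

80.02 dB


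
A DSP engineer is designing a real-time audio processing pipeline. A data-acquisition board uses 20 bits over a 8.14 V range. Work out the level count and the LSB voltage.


Step 1 — number of quantization levels:
L = 2^N = 2^20 = 1048576

Step 2 — LSB step size:
delta = Vfs / L
      = 8.14 / 1048576
      = 7.76e-06 V

Levels = 1048576; step size = 7.76e-06 V


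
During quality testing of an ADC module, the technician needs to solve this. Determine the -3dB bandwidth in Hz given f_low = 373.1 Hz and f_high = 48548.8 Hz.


Bandwidth is the difference of -3dB frequencies:
BW = f_high - f_low
   = 48548.8 - 373.1
   = 48175.7 Hz

48175.7 Hz


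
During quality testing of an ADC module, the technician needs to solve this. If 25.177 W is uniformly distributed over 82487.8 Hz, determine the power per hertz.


Power spectral density:
PSD = P / BW
    = 25.177 / 82487.8
    = 0.00030522 W/Hz

0.00030522 W/Hz


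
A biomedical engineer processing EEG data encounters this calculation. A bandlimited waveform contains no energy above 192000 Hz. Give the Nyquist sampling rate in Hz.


The Nyquist rate is twice the maximum frequency component.
fs_min = 2 * fmax
      = 2 * 192000
      = 384000 Hz

384000


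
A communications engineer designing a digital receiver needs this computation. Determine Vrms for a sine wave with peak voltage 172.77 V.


RMS voltage for a sinusoidal waveform:
V_rms = V_peak / sqrt(2)
      = 172.77 / 1.414214
      = 122.167 V

122.167 V


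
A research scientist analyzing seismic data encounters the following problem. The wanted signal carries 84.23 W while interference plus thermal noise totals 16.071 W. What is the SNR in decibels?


SNR in decibels:
SNR = 10 * log10(Ps / Pn)
    = 10 * log10(84.23 / 16.071)
    = 10 * log10(5.2411)
    = 10 * 0.7194
    = 7.19 dB

7.19 dB


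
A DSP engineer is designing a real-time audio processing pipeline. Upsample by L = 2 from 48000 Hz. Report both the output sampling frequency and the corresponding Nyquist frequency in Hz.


Step 1 — output sample rate after interpolation by L:
fs_out = L * fs_in = 2 * 48000 = 96000 Hz

Step 2 — Nyquist frequency of the output stream:
f_Nyq = fs_out / 2 = 96000 / 2 = 48000.0 Hz

fs_out = 96000 Hz; f_Nyquist = 48000.0 Hz


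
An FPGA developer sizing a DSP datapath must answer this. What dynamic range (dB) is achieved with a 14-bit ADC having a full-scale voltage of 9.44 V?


Dynamic range from full-scale to LSB:
V_min = V_max / 2^bits = 9.44 / 2^14
DR = 20 * log10(V_max / V_min)
   = 20 * log10(2^14)
   = 20 * 14 * log10(2)
   = 84.29 dB

84.29 dB


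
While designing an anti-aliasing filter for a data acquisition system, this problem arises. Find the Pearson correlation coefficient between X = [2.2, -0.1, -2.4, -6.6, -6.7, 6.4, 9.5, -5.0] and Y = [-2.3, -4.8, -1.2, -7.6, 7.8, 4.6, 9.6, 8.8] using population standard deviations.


Pearson correlation coefficient (population):
r = cov(X,Y) / (std(X) * std(Y))
Mean X = -0.3375, Mean Y = 1.8625
Cov(X,Y) = 9.733594
Std(X) = 5.638692, Std(Y) = 6.238777
r = 0.2767

0.2767


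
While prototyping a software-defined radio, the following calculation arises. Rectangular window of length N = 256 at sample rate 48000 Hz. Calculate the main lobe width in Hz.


Main lobe width for a rectangular window:
Width = 2 * fs / N
      = 2 * 48000 / 256
      = 96000 / 256
      = 375.0 Hz

375.0 Hz


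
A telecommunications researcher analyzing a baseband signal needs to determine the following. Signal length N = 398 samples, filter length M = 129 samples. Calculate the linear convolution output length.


Linear convolution output length:
L = N + M - 1
  = 398 + 129 - 1
  = 526 samples

526


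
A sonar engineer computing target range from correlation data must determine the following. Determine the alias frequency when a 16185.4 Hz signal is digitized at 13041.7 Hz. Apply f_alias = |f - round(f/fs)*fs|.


Compute the nearest integer multiple of fs to the signal:
n = round(16185.4 / 13041.7) = 1
f_alias = |16185.4 - 1 * 13041.7|
        = |16185.4 - 13041.7|
        = 3143.7 Hz

3143.7


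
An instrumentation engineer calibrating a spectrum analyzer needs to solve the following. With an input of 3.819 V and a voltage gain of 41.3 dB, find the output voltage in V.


Output voltage from dB gain:
V_out = V_in * 10^(gain_dB / 20)
      = 3.819 * 10^(41.3 / 20)
      = 3.819 * 116.144861
      = 443.5572 V

443.5572 V


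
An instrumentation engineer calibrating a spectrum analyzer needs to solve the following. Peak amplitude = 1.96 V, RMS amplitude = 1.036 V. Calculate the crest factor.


Crest factor is the ratio of peak to RMS:
CF = V_peak / V_rms
   = 1.96 / 1.036
   = 1.8919

1.8919


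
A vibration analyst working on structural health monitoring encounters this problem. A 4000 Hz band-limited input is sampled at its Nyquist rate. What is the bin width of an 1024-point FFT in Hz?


Step 1 — Nyquist sampling rate:
fs = 2 * fmax = 2 * 4000 = 8000 Hz

Step 2 — DFT bin spacing:
df = fs / N = 8000 / 1024 = 7.8125 Hz

7.8125 Hz


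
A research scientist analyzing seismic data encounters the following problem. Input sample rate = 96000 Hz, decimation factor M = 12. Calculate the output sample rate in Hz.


Decimation reduces the sample rate:
fs_out = fs_in / M
       = 96000 / 12
       = 8000.0 Hz

8000.0 Hz


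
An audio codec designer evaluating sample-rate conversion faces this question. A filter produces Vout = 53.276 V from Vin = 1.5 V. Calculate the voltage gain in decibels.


Voltage gain in dB:
G = 20 * log10(Vout / Vin)
  = 20 * log10(53.276 / 1.5)
  = 20 * log10(35.517333)
  = 20 * 1.55044
  = 31.01 dB

31.01 dB


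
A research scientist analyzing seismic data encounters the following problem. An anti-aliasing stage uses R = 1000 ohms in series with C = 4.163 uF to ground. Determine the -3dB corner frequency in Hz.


Cutoff frequency of a first-order RC filter:
fc = 1 / (2 * pi * R * C)
C = 4.163 uF = 4.163e-06 F
fc = 1 / (2 * pi * 1000 * 4.163e-06)
   = 1 / 0.026156900433789
   = 38.230829 Hz

38.230829 Hz


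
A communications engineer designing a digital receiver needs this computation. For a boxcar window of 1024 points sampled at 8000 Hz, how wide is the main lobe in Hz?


Main lobe width for a rectangular window:
Width = 2 * fs / N
      = 2 * 8000 / 1024
      = 16000 / 1024
      = 15.625 Hz

15.625 Hz


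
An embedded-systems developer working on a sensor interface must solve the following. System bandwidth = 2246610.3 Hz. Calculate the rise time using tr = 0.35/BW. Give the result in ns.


Rise time from bandwidth relationship:
tr = 0.35 / BW
   = 0.35 / 2246610.3
   = 1.557902588e-07 s
   = 155.7903 ns

155.7903 ns


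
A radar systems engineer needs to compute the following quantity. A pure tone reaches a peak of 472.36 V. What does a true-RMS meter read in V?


RMS voltage for a sinusoidal waveform:
V_rms = V_peak / sqrt(2)
      = 472.36 / 1.414214
      = 334.009 V

334.009 V


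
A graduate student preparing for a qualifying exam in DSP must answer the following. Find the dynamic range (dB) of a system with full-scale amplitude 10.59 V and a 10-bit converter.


Dynamic range from full-scale to LSB:
V_min = V_max / 2^bits = 10.59 / 2^10
DR = 20 * log10(V_max / V_min)
   = 20 * log10(2^10)
   = 20 * 10 * log10(2)
   = 60.21 dB

60.21 dB


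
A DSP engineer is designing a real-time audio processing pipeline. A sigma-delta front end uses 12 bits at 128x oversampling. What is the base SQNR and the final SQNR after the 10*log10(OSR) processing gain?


Step 1 — baseline SQNR at Nyquist:
SQNR_base = 6.02*N + 1.76
          = 6.02*12 + 1.76
          = 74.0 dB

Step 2 — oversampling processing gain:
G = 10*log10(OSR) = 10*log10(128) = 21.07 dB

Step 3 — total:
SQNR_total = 74.0 + 21.07 = 95.07 dB

Base SQNR = 74.0 dB; oversampled SQNR = 95.07 dB


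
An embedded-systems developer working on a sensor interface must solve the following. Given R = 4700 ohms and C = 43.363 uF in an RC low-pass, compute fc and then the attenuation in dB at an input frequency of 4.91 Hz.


Step 1 — cutoff frequency:
fc = 1 / (2*pi*R*C)
C = 43.363 uF = 4.3363e-05 F
fc = 1 / (2*pi*4700*4.3363e-05)
   = 0.780914 Hz

Step 2 — magnitude at f = 4.91 Hz:
|H(f)| = 1 / sqrt(1 + (f/fc)^2)
f/fc = 4.91 / 0.780914 = 6.287504
|H| = 1 / sqrt(1 + 39.532707) = 0.1570714
|H|_dB = 20*log10(0.1570714) = -16.08 dB

fc = 0.780914 Hz; |H(4.91 Hz)| = -16.08 dB


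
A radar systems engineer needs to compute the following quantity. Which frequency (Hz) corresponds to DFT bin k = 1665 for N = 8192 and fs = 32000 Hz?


Frequency of DFT bin k:
f_k = k * fs / N
    = 1665 * 32000 / 8192
    = 53280000 / 8192
    = 6503.906 Hz

6503.906 Hz


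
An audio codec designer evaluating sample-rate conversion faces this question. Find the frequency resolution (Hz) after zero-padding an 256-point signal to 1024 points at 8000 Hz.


Frequency resolution after zero-padding:
N_padded = 256 * 4 = 1024
df = fs / N_padded
   = 8000 / 1024
   = 7.8125 Hz

7.8125 Hz


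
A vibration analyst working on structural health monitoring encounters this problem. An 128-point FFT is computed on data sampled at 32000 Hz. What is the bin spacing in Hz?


DFT frequency resolution:
df = fs / N
   = 32000 / 128
   = 250.0 Hz

250.0 Hz


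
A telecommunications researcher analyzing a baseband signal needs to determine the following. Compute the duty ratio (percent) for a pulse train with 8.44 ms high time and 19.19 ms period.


Duty cycle as a percentage:
DC = (t_on / T) * 100
   = (8.44 / 19.19) * 100
   = 0.439812 * 100
   = 43.98 %

43.98 %


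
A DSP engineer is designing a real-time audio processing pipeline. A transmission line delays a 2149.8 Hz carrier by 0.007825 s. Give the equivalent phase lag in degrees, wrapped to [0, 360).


Phase shift from frequency and time delay:
phi = 360 * f * t_delay
    = 360 * 2149.8 * 0.007825
    = 6055.99 degrees
    mod 360 = 295.99 degrees

295.99 degrees


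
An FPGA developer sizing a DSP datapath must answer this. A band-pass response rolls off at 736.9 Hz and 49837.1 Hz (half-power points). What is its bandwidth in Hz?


Bandwidth is the difference of -3dB frequencies:
BW = f_high - f_low
   = 49837.1 - 736.9
   = 49100.2 Hz

49100.2 Hz


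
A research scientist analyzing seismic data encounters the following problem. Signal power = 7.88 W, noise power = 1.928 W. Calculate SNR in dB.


SNR in decibels:
SNR = 10 * log10(Ps / Pn)
    = 10 * log10(7.88 / 1.928)
    = 10 * log10(4.0871)
    = 10 * 0.6114
    = 6.11 dB

6.11 dB


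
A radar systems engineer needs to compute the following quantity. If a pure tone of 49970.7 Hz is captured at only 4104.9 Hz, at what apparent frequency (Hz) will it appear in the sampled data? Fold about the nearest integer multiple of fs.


Compute the nearest integer multiple of fs to the signal:
n = round(49970.7 / 4104.9) = 12
f_alias = |49970.7 - 12 * 4104.9|
        = |49970.7 - 49258.8|
        = 711.9 Hz

711.9


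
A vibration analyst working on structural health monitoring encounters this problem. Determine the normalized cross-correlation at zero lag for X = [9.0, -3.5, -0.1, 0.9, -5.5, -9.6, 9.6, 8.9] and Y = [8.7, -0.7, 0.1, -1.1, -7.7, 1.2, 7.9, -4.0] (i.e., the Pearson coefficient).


Pearson correlation coefficient (population):
r = cov(X,Y) / (std(X) * std(Y))
Mean X = 1.2125, Mean Y = 0.55
Cov(X,Y) = 18.185625
Std(X) = 6.856464, Std(Y) = 5.17349
r = 0.5127

0.5127


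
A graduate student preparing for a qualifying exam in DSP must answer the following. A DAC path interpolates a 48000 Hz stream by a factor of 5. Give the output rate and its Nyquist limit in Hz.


Step 1 — output sample rate after interpolation by L:
fs_out = L * fs_in = 5 * 48000 = 240000 Hz

Step 2 — Nyquist frequency of the output stream:
f_Nyq = fs_out / 2 = 240000 / 2 = 120000.0 Hz

fs_out = 240000 Hz; f_Nyquist = 120000.0 Hz
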